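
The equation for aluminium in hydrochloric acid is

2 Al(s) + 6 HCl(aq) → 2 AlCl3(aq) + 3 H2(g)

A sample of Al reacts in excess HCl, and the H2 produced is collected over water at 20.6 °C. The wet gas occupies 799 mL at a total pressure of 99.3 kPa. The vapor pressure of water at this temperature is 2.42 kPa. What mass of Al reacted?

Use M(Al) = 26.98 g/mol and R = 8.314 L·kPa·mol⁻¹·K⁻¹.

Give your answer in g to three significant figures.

P(H2) = 99.3 − 2.42 = 96.88 kPa
n(H2) = PV/RT = (96.88 × 0.7990) / (8.314 × 293.75) = 0.03170 mol
n(Al) = (2/3) × 0.03170 = 0.02113 mol
m(Al) = 0.02113 × 26.98 = 0.5701 g

0.570 g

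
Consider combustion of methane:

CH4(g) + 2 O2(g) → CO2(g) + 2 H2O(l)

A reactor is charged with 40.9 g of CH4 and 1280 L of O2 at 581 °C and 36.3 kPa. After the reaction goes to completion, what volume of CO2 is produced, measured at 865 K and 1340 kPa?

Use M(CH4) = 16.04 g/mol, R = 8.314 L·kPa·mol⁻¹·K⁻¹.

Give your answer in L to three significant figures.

13.7 L

n(CH4) = 40.9 / 16.04 = 2.550 mol
n(O2) = PV/RT = (36.3 × 1280) / (8.314 × 854.15) = 6.543 mol
For 2.550 mol CH4, stoichiometry requires (2/1) × 2.550 = 5.100 mol O2; 6.543 mol is available, so CH4 is limiting.
n(CO2) = (1/1) × 2.550 = 2.550 mol
V(CO2) = nRT/P = 2.550 × 8.314 × 865 / 1340 = 13.69 L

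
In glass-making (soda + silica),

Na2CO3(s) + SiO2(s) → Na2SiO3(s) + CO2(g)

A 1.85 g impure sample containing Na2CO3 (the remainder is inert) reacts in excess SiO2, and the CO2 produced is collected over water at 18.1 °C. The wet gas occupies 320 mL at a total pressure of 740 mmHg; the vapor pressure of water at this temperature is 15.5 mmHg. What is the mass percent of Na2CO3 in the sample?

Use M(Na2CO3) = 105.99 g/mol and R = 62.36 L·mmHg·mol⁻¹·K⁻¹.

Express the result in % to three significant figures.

73.1 %

P(CO2) = 740 − 15.5 = 724.5 mmHg
n(CO2) = PV/RT = (724.5 × 0.3200) / (62.36 × 291.25) = 0.01276 mol
n(Na2CO3) = (1/1) × 0.01276 = 0.01276 mol
m(Na2CO3) = 0.01276 × 105.99 = 1.352 g
%Na2CO3 = 1.352 / 1.85 × 100 = 73.08%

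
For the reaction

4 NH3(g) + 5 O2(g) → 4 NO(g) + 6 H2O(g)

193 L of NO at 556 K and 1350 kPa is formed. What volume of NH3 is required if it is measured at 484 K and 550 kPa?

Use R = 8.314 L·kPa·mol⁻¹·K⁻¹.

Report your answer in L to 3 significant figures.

412 L

n(NO) = PV/RT = (1350 × 193) / (8.314 × 556) = 56.36 mol
n(NH3) = (4/4) × 56.36 = 56.36 mol
V = nRT/P = 56.36 × 8.314 × 484 / 550 = 412.3 L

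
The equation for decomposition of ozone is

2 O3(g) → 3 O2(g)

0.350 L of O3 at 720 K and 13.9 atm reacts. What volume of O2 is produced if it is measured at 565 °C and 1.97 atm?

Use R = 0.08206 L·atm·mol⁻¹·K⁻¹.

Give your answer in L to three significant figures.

4.31 L

n(O3) = PV/RT = (13.9 × 0.350) / (0.08206 × 720) = 0.08234 mol
n(O2) = (3/2) × 0.08234 = 0.1235 mol
V = nRT/P = 0.1235 × 0.08206 × 838.15 / 1.97 = 4.312 L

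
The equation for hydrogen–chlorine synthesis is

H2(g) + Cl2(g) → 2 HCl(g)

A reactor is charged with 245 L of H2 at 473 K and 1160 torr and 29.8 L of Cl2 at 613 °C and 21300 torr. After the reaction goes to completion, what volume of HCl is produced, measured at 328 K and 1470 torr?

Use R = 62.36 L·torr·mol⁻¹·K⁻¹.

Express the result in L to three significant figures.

268 L

n(H2) = PV/RT = (1160 × 245) / (62.36 × 473) = 9.635 mol
n(Cl2) = PV/RT = (21300 × 29.8) / (62.36 × 886.15) = 11.49 mol
For 9.635 mol H2, stoichiometry requires (1/1) × 9.635 = 9.635 mol Cl2; 11.49 mol is available, so H2 is limiting.
n(HCl) = (2/1) × 9.635 = 19.27 mol
V(HCl) = nRT/P = 19.27 × 62.36 × 328 / 1470 = 268.1 L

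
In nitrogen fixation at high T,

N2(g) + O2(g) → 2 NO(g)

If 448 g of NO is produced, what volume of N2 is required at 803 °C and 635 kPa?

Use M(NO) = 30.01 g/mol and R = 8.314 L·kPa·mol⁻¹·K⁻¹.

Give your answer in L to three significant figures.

n(NO) = 448.0 / 30.01 = 14.93 mol
n(N2) = (1/2) × 14.93 = 7.465 mol
V = nRT/P = 7.465 × 8.314 × 1076.15 / 635 = 105.2 L

105 L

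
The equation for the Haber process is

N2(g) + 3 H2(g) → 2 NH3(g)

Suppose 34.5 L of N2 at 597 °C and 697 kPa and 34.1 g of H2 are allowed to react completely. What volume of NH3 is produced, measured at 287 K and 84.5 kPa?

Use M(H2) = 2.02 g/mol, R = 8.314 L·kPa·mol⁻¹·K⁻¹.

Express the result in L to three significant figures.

188 L

n(N2) = PV/RT = (697 × 34.5) / (8.314 × 870.15) = 3.324 mol
n(H2) = 34.1 / 2.02 = 16.88 mol
For 3.324 mol N2, stoichiometry requires (3/1) × 3.324 = 9.972 mol H2; 16.88 mol is available, so N2 is limiting.
n(NH3) = (2/1) × 3.324 = 6.648 mol
V(NH3) = nRT/P = 6.648 × 8.314 × 287 / 84.5 = 187.7 L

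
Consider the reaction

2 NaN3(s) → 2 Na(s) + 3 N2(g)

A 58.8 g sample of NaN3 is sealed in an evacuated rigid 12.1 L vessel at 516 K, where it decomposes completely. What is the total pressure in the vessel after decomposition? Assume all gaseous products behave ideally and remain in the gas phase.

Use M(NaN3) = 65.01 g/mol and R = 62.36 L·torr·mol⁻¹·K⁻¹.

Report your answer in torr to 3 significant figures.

3610 torr

n(NaN3) = 58.8 / 65.01 = 0.9045 mol
n(gas produced) = (3/2) × 0.9045 = 1.357 mol
P = nRT/V = 1.357 × 62.36 × 516 / 12.1 = 3609 torr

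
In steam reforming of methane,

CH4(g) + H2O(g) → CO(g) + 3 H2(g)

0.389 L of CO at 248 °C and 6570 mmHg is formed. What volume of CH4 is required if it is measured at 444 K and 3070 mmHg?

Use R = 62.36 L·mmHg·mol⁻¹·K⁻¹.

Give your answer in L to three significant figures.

0.709 L

n(CO) = PV/RT = (6570 × 0.389) / (62.36 × 521.15) = 0.07864 mol
n(CH4) = (1/1) × 0.07864 = 0.07864 mol
V = nRT/P = 0.07864 × 62.36 × 444 / 3070 = 0.7092 L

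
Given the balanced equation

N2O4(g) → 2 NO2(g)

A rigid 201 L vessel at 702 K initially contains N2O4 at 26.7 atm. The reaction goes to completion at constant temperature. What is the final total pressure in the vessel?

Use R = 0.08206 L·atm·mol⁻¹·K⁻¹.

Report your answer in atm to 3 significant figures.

At constant T and V, P ∝ n(gas): 1 mol gas → 2 mol gas.
P_final = (2/1) × 26.7 = 53.40 atm

53.4 atm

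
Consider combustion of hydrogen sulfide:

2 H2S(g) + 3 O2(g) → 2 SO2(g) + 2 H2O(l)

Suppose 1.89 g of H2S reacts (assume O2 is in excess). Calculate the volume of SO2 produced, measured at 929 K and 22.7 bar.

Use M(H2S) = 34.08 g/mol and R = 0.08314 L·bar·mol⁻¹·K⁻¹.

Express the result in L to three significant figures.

n(H2S) = 1.890 / 34.08 = 0.05546 mol
n(SO2) = (2/2) × 0.05546 = 0.05546 mol
V = nRT/P = 0.05546 × 0.08314 × 929 / 22.7 = 0.1887 L

0.189 L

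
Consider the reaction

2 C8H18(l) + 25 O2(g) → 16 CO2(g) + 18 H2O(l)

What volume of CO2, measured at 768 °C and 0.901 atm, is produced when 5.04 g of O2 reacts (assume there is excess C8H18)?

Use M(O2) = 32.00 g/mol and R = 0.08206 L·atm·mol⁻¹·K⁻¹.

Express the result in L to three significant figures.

n(O2) = 5.040 / 32.00 = 0.1575 mol
n(CO2) = (16/25) × 0.1575 = 0.1008 mol
V = nRT/P = 0.1008 × 0.08206 × 1041.15 / 0.901 = 9.558 L

9.56 L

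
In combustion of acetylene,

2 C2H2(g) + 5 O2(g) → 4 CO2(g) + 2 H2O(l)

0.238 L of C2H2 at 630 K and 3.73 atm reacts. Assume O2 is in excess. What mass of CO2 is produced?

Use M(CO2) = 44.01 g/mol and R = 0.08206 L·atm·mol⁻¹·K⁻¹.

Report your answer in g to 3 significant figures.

n(C2H2) = PV/RT = (3.73 × 0.238) / (0.08206 × 630) = 0.01717 mol
n(CO2) = (4/2) × 0.01717 = 0.03434 mol
m(CO2) = 0.03434 × 44.01 = 1.511 g

1.51 g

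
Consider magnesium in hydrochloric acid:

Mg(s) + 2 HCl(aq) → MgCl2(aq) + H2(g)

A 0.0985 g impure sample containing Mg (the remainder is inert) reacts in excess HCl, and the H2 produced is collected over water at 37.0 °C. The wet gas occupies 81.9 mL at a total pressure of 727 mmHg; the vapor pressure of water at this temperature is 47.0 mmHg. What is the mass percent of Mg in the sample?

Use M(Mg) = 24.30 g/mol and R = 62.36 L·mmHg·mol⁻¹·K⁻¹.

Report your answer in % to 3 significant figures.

P(H2) = 727 − 47.0 = 680.0 mmHg
n(H2) = PV/RT = (680.0 × 0.08190) / (62.36 × 310.15) = 0.002879 mol
n(Mg) = (1/1) × 0.002879 = 0.002879 mol
m(Mg) = 0.002879 × 24.30 = 0.06996 g
%Mg = 0.06996 / 0.0985 × 100 = 71.03%

71.0 %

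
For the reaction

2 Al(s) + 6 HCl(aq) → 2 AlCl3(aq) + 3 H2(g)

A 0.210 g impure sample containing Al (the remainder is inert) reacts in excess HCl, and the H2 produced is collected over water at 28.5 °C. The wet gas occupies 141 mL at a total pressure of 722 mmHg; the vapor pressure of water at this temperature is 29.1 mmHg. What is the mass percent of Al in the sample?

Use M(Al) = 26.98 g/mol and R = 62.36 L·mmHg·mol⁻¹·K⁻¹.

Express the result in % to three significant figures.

44.5 %

P(H2) = 722 − 29.1 = 692.9 mmHg
n(H2) = PV/RT = (692.9 × 0.1410) / (62.36 × 301.65) = 0.005194 mol
n(Al) = (2/3) × 0.005194 = 0.003463 mol
m(Al) = 0.003463 × 26.98 = 0.09343 g
%Al = 0.09343 / 0.210 × 100 = 44.49%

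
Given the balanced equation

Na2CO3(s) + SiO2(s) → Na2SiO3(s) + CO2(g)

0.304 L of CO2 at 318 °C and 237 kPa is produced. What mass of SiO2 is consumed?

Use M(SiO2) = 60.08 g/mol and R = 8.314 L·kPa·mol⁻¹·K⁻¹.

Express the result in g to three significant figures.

0.881 g

n(CO2) = PV/RT = (237 × 0.304) / (8.314 × 591.15) = 0.01466 mol
n(SiO2) = (1/1) × 0.01466 = 0.01466 mol
m(SiO2) = 0.01466 × 60.08 = 0.8808 g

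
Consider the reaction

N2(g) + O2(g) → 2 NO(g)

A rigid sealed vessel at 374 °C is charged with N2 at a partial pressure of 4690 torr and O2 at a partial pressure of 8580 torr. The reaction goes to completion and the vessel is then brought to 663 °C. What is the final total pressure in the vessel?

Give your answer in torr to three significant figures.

19200 torr

At constant V, partial pressures at 374 °C are proportional to moles, so apply stoichiometry directly to pressures.
P(O2) required for 4690 torr of N2 = (1/1) × 4690 = 4690 torr; available 8580 torr, so N2 is limiting.
P(O2) remaining = 8580 − (1/1) × 4690 = 3890 torr
P(gaseous products) = (2)/1 × 4690 = 9380 torr
P_total at 374 °C = 3890 + 9380 = 13270 torr
Scaling to 663 °C: P = 13270 × 936.15/647.15 = 19200 torr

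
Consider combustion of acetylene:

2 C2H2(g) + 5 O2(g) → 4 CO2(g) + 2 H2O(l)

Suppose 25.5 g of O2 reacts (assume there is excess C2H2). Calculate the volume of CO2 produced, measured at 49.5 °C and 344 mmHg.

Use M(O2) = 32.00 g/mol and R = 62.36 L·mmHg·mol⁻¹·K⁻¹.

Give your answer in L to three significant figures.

37.3 L

n(O2) = 25.50 / 32.00 = 0.7969 mol
n(CO2) = (4/5) × 0.7969 = 0.6375 mol
V = nRT/P = 0.6375 × 62.36 × 322.65 / 344 = 37.29 L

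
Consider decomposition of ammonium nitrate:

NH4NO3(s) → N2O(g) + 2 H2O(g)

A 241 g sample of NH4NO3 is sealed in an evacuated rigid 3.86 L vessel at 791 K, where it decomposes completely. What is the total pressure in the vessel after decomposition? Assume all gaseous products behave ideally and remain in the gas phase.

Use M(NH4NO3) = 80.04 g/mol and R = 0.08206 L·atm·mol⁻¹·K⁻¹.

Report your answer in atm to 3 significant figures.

n(NH4NO3) = 241 / 80.04 = 3.011 mol
n(gas produced) = (3/1) × 3.011 = 9.033 mol
P = nRT/V = 9.033 × 0.08206 × 791 / 3.86 = 151.9 atm

152 atm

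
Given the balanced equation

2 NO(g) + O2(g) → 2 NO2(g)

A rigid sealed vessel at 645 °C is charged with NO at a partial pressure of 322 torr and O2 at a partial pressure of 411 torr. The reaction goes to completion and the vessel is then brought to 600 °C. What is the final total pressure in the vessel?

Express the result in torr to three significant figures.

With V and T fixed, P_i ∝ n_i, so the mole ratios apply directly to partial pressures at 645 °C.
P(O2) required for 322 torr of NO = (1/2) × 322 = 161.0 torr; available 411 torr, so NO is limiting.
P(O2) remaining = 411 − (1/2) × 322 = 250.0 torr
P(gaseous products) = (2)/2 × 322 = 322.0 torr
P_total at 645 °C = 250.0 + 322.0 = 572.0 torr
Scaling to 600 °C: P = 572.0 × 873.15/918.15 = 544.0 torr

544 torr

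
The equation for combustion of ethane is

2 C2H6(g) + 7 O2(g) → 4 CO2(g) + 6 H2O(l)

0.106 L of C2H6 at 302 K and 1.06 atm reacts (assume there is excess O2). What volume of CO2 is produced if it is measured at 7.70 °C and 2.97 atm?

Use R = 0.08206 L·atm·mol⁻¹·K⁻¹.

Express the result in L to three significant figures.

0.0704 L

n(C2H6) = PV/RT = (1.06 × 0.106) / (0.08206 × 302) = 0.004534 mol
n(CO2) = (4/2) × 0.004534 = 0.009068 mol
V = nRT/P = 0.009068 × 0.08206 × 280.85 / 2.97 = 0.07037 L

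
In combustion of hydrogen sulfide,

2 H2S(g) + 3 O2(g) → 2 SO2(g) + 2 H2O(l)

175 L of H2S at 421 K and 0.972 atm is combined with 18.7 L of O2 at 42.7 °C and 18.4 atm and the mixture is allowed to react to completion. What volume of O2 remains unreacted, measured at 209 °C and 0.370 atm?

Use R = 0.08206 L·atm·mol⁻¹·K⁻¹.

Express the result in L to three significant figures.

630 L

n(H2S) = PV/RT = (0.972 × 175) / (0.08206 × 421) = 4.924 mol
n(O2) = PV/RT = (18.4 × 18.7) / (0.08206 × 315.85) = 13.28 mol
For 4.924 mol H2S, stoichiometry requires (3/2) × 4.924 = 7.386 mol O2; 13.28 mol is available, so H2S is limiting.
n(O2) consumed = (3/2) × 4.924 = 7.386 mol; remaining = 13.28 − 7.386 = 5.894 mol
V(O2) = nRT/P = 5.894 × 0.08206 × 482.15 / 0.370 = 630.3 L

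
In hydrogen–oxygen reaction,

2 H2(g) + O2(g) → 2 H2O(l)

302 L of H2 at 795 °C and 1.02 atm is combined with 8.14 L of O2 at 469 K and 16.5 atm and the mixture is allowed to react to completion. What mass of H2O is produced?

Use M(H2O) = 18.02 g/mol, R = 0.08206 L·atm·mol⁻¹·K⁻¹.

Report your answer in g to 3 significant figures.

63.3 g

n(H2) = PV/RT = (1.02 × 302) / (0.08206 × 1068.15) = 3.514 mol
n(O2) = PV/RT = (16.5 × 8.14) / (0.08206 × 469) = 3.490 mol
For 3.514 mol H2, stoichiometry requires (1/2) × 3.514 = 1.757 mol O2; 3.490 mol is available, so H2 is limiting.
n(H2O) = (2/2) × 3.514 = 3.514 mol
m(H2O) = 3.514 × 18.02 = 63.32 g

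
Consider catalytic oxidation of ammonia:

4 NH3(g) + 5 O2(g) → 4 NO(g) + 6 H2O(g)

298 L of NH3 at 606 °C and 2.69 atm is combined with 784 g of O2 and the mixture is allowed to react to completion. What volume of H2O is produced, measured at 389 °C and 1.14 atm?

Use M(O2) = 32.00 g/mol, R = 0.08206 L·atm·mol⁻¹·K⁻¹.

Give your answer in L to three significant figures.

794 L

n(NH3) = PV/RT = (2.69 × 298) / (0.08206 × 879.15) = 11.11 mol
n(O2) = 784 / 32.00 = 24.50 mol
For 11.11 mol NH3, stoichiometry requires (5/4) × 11.11 = 13.89 mol O2; 24.50 mol is available, so NH3 is limiting.
n(H2O) = (6/4) × 11.11 = 16.66 mol
V(H2O) = nRT/P = 16.66 × 0.08206 × 662.15 / 1.14 = 794.1 L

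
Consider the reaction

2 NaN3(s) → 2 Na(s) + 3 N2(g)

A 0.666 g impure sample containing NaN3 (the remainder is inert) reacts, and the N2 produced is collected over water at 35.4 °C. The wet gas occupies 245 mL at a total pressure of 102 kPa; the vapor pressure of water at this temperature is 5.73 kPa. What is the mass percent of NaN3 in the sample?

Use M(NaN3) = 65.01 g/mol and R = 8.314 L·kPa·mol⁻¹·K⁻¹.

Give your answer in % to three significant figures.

P(N2) = 102 − 5.73 = 96.27 kPa
n(N2) = PV/RT = (96.27 × 0.2450) / (8.314 × 308.55) = 0.009194 mol
n(NaN3) = (2/3) × 0.009194 = 0.006129 mol
m(NaN3) = 0.006129 × 65.01 = 0.3984 g
%NaN3 = 0.3984 / 0.666 × 100 = 59.82%

59.8 %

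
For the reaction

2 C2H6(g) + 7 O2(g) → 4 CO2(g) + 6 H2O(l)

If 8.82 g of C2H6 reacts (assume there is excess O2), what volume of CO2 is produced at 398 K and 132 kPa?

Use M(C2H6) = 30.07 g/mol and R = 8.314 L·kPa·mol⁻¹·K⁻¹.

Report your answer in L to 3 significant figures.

14.7 L

n(C2H6) = 8.820 / 30.07 = 0.2933 mol
n(CO2) = (4/2) × 0.2933 = 0.5866 mol
V = nRT/P = 0.5866 × 8.314 × 398 / 132 = 14.70 L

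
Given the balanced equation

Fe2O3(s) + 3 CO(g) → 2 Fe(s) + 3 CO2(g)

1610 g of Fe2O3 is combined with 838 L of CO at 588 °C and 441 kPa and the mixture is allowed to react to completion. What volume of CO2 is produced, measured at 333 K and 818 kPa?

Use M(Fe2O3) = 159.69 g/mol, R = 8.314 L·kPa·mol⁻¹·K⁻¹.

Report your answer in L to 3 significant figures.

n(Fe2O3) = 1610 / 159.69 = 10.08 mol
n(CO) = PV/RT = (441 × 838) / (8.314 × 861.15) = 51.62 mol
For 10.08 mol Fe2O3, stoichiometry requires (3/1) × 10.08 = 30.24 mol CO; 51.62 mol is available, so Fe2O3 is limiting.
n(CO2) = (3/1) × 10.08 = 30.24 mol
V(CO2) = nRT/P = 30.24 × 8.314 × 333 / 818 = 102.3 L

102 L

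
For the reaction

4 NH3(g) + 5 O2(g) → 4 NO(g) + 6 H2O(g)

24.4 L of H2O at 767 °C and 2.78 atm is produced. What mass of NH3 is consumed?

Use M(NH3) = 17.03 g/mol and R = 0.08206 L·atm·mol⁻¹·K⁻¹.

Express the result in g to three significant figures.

n(H2O) = PV/RT = (2.78 × 24.4) / (0.08206 × 1040.15) = 0.7947 mol
n(NH3) = (4/6) × 0.7947 = 0.5298 mol
m(NH3) = 0.5298 × 17.03 = 9.022 g

9.02 g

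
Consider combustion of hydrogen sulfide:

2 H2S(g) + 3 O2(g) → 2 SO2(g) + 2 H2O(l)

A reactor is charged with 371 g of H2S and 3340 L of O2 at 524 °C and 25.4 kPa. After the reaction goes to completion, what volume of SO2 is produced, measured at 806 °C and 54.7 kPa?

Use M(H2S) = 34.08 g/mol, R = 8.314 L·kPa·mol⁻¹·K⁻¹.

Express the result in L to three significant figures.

n(H2S) = 371 / 34.08 = 10.89 mol
n(O2) = PV/RT = (25.4 × 3340) / (8.314 × 797.15) = 12.80 mol
For 10.89 mol H2S, stoichiometry requires (3/2) × 10.89 = 16.34 mol O2; 12.80 mol is available, so O2 is limiting.
n(SO2) = (2/3) × 12.80 = 8.533 mol
V(SO2) = nRT/P = 8.533 × 8.314 × 1079.15 / 54.7 = 1400 L

1400 L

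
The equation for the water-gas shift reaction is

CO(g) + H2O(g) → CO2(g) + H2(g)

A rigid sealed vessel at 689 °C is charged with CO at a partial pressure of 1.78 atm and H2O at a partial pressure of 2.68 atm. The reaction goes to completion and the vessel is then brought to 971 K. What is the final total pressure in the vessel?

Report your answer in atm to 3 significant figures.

With V and T fixed, P_i ∝ n_i, so the mole ratios apply directly to partial pressures at 689 °C.
P(H2O) required for 1.78 atm of CO = (1/1) × 1.78 = 1.780 atm; available 2.68 atm, so CO is limiting.
P(H2O) remaining = 2.68 − (1/1) × 1.78 = 0.9000 atm
P(gaseous products) = (1+1)/1 × 1.78 = 3.560 atm
P_total at 689 °C = 0.9000 + 3.560 = 4.460 atm
Scaling to 971 K: P = 4.460 × 971/962.15 = 4.501 atm

4.50 atm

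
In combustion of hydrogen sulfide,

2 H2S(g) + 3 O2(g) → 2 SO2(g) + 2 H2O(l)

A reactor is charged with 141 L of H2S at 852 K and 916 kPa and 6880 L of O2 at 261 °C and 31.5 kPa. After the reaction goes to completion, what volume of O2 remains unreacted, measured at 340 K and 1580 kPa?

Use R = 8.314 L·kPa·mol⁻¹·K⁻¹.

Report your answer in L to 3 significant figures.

n(H2S) = PV/RT = (916 × 141) / (8.314 × 852) = 18.23 mol
n(O2) = PV/RT = (31.5 × 6880) / (8.314 × 534.15) = 48.80 mol
For 18.23 mol H2S, stoichiometry requires (3/2) × 18.23 = 27.34 mol O2; 48.80 mol is available, so H2S is limiting.
n(O2) consumed = (3/2) × 18.23 = 27.34 mol; remaining = 48.80 − 27.34 = 21.46 mol
V(O2) = nRT/P = 21.46 × 8.314 × 340 / 1580 = 38.39 L

38.4 L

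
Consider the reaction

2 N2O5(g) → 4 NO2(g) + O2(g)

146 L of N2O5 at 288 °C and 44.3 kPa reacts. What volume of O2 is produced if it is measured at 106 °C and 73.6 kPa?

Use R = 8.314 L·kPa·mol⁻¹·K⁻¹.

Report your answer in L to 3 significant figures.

29.7 L

n(N2O5) = PV/RT = (44.3 × 146) / (8.314 × 561.15) = 1.386 mol
n(O2) = (1/2) × 1.386 = 0.6930 mol
V = nRT/P = 0.6930 × 8.314 × 379.15 / 73.6 = 29.68 L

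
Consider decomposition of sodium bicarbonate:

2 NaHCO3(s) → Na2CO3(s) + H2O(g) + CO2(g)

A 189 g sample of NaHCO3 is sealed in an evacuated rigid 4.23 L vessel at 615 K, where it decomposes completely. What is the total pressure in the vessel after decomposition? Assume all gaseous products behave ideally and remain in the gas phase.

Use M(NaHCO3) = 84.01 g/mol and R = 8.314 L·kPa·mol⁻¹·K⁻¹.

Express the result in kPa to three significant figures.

n(NaHCO3) = 189 / 84.01 = 2.250 mol
n(gas produced) = (2/2) × 2.250 = 2.250 mol
P = nRT/V = 2.250 × 8.314 × 615 / 4.23 = 2720 kPa

2720 kPa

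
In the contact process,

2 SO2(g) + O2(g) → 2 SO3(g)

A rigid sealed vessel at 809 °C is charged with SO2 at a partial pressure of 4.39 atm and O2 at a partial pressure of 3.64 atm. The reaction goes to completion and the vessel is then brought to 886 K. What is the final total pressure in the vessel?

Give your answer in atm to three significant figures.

Because the vessel is rigid and T is held at 809 °C, work the stoichiometry in partial pressures (P_i = n_iRT/V).
P(O2) required for 4.39 atm of SO2 = (1/2) × 4.39 = 2.195 atm; available 3.64 atm, so SO2 is limiting.
P(O2) remaining = 3.64 − (1/2) × 4.39 = 1.445 atm
P(gaseous products) = (2)/2 × 4.39 = 4.390 atm
P_total at 809 °C = 1.445 + 4.390 = 5.835 atm
Scaling to 886 K: P = 5.835 × 886/1082.15 = 4.777 atm

4.78 atm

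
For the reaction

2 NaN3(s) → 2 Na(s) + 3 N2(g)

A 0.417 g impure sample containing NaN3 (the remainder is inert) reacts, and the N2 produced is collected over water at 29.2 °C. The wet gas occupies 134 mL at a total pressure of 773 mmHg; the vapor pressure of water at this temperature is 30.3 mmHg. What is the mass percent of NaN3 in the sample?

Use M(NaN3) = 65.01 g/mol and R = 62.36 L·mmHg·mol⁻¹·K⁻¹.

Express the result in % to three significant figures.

P(N2) = 773 − 30.3 = 742.7 mmHg
n(N2) = PV/RT = (742.7 × 0.1340) / (62.36 × 302.35) = 0.005278 mol
n(NaN3) = (2/3) × 0.005278 = 0.003519 mol
m(NaN3) = 0.003519 × 65.01 = 0.2288 g
%NaN3 = 0.2288 / 0.417 × 100 = 54.87%

54.9 %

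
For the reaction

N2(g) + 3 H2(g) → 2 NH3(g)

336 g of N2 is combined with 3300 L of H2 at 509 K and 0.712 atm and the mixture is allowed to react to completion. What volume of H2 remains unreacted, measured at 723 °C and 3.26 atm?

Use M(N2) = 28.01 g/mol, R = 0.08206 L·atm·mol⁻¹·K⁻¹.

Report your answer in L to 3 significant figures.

508 L

n(N2) = 336 / 28.01 = 12.00 mol
n(H2) = PV/RT = (0.712 × 3300) / (0.08206 × 509) = 56.25 mol
For 12.00 mol N2, stoichiometry requires (3/1) × 12.00 = 36.00 mol H2; 56.25 mol is available, so N2 is limiting.
n(H2) consumed = (3/1) × 12.00 = 36.00 mol; remaining = 56.25 − 36.00 = 20.25 mol
V(H2) = nRT/P = 20.25 × 0.08206 × 996.15 / 3.26 = 507.8 L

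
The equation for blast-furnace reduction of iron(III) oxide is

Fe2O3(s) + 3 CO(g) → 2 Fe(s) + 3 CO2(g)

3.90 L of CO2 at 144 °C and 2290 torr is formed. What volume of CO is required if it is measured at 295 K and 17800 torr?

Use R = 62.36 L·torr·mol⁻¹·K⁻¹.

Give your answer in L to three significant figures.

0.355 L

n(CO2) = PV/RT = (2290 × 3.90) / (62.36 × 417.15) = 0.3433 mol
n(CO) = (3/3) × 0.3433 = 0.3433 mol
V = nRT/P = 0.3433 × 62.36 × 295 / 17800 = 0.3548 L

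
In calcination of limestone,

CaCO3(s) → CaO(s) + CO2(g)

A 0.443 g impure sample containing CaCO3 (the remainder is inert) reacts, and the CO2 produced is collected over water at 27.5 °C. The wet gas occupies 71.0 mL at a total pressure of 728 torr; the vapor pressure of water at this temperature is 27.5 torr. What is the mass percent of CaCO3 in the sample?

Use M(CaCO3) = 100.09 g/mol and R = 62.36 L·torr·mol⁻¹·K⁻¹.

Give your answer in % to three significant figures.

59.9 %

P(CO2) = 728 − 27.5 = 700.5 torr
n(CO2) = PV/RT = (700.5 × 0.07100) / (62.36 × 300.65) = 0.002653 mol
n(CaCO3) = (1/1) × 0.002653 = 0.002653 mol
m(CaCO3) = 0.002653 × 100.09 = 0.2655 g
%CaCO3 = 0.2655 / 0.443 × 100 = 59.93%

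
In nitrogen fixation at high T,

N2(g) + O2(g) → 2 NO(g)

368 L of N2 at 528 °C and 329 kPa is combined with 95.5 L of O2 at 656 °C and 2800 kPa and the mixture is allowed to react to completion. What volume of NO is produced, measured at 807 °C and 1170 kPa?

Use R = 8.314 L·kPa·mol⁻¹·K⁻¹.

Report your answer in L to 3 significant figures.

279 L

n(N2) = PV/RT = (329 × 368) / (8.314 × 801.15) = 18.18 mol
n(O2) = PV/RT = (2800 × 95.5) / (8.314 × 929.15) = 34.62 mol
For 18.18 mol N2, stoichiometry requires (1/1) × 18.18 = 18.18 mol O2; 34.62 mol is available, so N2 is limiting.
n(NO) = (2/1) × 18.18 = 36.36 mol
V(NO) = nRT/P = 36.36 × 8.314 × 1080.15 / 1170 = 279.1 L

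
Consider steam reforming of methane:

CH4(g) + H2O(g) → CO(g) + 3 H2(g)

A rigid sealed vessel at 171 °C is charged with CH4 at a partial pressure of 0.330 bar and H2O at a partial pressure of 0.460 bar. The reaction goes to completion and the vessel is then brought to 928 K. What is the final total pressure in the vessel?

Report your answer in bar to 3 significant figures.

With V and T fixed, P_i ∝ n_i, so the mole ratios apply directly to partial pressures at 171 °C.
P(H2O) required for 0.330 bar of CH4 = (1/1) × 0.330 = 0.3300 bar; available 0.460 bar, so CH4 is limiting.
P(H2O) remaining = 0.460 − (1/1) × 0.330 = 0.1300 bar
P(gaseous products) = (1+3)/1 × 0.330 = 1.320 bar
P_total at 171 °C = 0.1300 + 1.320 = 1.450 bar
Scaling to 928 K: P = 1.450 × 928/444.15 = 3.030 bar

3.03 bar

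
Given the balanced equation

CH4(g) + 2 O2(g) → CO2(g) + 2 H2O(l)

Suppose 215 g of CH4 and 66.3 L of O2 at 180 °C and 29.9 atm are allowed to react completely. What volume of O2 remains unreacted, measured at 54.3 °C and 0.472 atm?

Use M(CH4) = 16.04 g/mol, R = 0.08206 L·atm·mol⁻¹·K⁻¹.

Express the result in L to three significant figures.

1510 L

n(CH4) = 215 / 16.04 = 13.40 mol
n(O2) = PV/RT = (29.9 × 66.3) / (0.08206 × 453.15) = 53.31 mol
For 13.40 mol CH4, stoichiometry requires (2/1) × 13.40 = 26.80 mol O2; 53.31 mol is available, so CH4 is limiting.
n(O2) consumed = (2/1) × 13.40 = 26.80 mol; remaining = 53.31 − 26.80 = 26.51 mol
V(O2) = nRT/P = 26.51 × 0.08206 × 327.45 / 0.472 = 1509 L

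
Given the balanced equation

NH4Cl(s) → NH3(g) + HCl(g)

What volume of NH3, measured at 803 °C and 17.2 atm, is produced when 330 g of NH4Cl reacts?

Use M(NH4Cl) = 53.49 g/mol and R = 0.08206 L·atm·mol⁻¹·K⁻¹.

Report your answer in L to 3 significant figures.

31.7 L

n(NH4Cl) = 330.0 / 53.49 = 6.169 mol
n(NH3) = (1/1) × 6.169 = 6.169 mol
V = nRT/P = 6.169 × 0.08206 × 1076.15 / 17.2 = 31.67 L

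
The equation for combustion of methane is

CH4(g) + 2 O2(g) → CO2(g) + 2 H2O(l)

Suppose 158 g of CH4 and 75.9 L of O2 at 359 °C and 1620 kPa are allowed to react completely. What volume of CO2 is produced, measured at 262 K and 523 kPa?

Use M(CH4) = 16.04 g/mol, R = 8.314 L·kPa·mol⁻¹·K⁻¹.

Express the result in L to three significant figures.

n(CH4) = 158 / 16.04 = 9.850 mol
n(O2) = PV/RT = (1620 × 75.9) / (8.314 × 632.15) = 23.40 mol
For 9.850 mol CH4, stoichiometry requires (2/1) × 9.850 = 19.70 mol O2; 23.40 mol is available, so CH4 is limiting.
n(CO2) = (1/1) × 9.850 = 9.850 mol
V(CO2) = nRT/P = 9.850 × 8.314 × 262 / 523 = 41.02 L

41.0 L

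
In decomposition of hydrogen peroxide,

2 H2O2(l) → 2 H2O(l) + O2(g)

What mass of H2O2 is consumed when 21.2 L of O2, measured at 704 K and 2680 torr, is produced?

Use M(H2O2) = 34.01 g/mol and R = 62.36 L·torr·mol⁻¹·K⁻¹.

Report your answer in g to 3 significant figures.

88.0 g

n(O2) = PV/RT = (2680 × 21.2) / (62.36 × 704) = 1.294 mol
n(H2O2) = (2/1) × 1.294 = 2.588 mol
m(H2O2) = 2.588 × 34.01 = 88.02 g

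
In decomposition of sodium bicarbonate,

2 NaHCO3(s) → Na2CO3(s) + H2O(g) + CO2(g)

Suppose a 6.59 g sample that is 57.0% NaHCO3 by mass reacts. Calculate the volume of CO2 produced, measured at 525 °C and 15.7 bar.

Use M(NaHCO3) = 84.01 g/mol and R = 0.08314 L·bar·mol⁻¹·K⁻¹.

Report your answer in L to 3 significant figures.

mass of NaHCO3 = 6.59 × 57.0/100 = 3.756 g
n(NaHCO3) = 3.756 / 84.01 = 0.04471 mol
n(CO2) = (1/2) × 0.04471 = 0.02235 mol
V = nRT/P = 0.02235 × 0.08314 × 798.15 / 15.7 = 0.09447 L

0.0945 L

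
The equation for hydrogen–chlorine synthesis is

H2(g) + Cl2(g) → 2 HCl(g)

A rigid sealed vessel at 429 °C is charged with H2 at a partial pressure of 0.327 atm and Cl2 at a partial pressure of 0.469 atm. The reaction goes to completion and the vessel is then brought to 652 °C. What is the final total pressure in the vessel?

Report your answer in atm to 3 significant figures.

With V and T fixed, P_i ∝ n_i, so the mole ratios apply directly to partial pressures at 429 °C.
P(Cl2) required for 0.327 atm of H2 = (1/1) × 0.327 = 0.3270 atm; available 0.469 atm, so H2 is limiting.
P(Cl2) remaining = 0.469 − (1/1) × 0.327 = 0.1420 atm
P(gaseous products) = (2)/1 × 0.327 = 0.6540 atm
P_total at 429 °C = 0.1420 + 0.6540 = 0.7960 atm
Scaling to 652 °C: P = 0.7960 × 925.15/702.15 = 1.049 atm

1.05 atm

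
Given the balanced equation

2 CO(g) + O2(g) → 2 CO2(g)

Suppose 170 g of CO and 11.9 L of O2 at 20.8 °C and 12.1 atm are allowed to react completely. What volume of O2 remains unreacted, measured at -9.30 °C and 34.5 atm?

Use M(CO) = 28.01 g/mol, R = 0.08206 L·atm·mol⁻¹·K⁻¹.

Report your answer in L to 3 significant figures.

n(CO) = 170 / 28.01 = 6.069 mol
n(O2) = PV/RT = (12.1 × 11.9) / (0.08206 × 293.95) = 5.969 mol
For 6.069 mol CO, stoichiometry requires (1/2) × 6.069 = 3.034 mol O2; 5.969 mol is available, so CO is limiting.
n(O2) consumed = (1/2) × 6.069 = 3.034 mol; remaining = 5.969 − 3.034 = 2.935 mol
V(O2) = nRT/P = 2.935 × 0.08206 × 263.85 / 34.5 = 1.842 L

1.84 L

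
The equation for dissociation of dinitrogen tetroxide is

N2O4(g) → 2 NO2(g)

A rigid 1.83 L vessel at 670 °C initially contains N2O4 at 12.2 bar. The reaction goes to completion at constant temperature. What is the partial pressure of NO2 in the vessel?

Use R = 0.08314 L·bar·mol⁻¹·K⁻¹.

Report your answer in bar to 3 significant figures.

24.4 bar

n(N2O4)₀ = PV/RT = (12.2 × 1.83) / (0.08314 × 943.15) = 0.2847 mol
n(NO2) = (2/1) × 0.2847 = 0.5694 mol
P(NO2) = nRT/V = 0.5694 × 0.08314 × 943.15 / 1.83 = 24.40 bar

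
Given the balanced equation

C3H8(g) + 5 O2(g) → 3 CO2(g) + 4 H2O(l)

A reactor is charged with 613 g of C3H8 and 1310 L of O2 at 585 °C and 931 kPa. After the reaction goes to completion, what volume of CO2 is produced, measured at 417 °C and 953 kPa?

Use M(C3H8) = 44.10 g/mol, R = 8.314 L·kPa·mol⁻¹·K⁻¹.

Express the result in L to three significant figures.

251 L

n(C3H8) = 613 / 44.10 = 13.90 mol
n(O2) = PV/RT = (931 × 1310) / (8.314 × 858.15) = 170.9 mol
For 13.90 mol C3H8, stoichiometry requires (5/1) × 13.90 = 69.50 mol O2; 170.9 mol is available, so C3H8 is limiting.
n(CO2) = (3/1) × 13.90 = 41.70 mol
V(CO2) = nRT/P = 41.70 × 8.314 × 690.15 / 953 = 251.1 L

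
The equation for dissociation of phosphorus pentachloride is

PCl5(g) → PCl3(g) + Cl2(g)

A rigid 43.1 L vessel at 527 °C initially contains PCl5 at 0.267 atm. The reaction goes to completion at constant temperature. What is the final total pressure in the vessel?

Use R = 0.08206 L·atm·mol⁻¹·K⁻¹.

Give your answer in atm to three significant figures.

0.534 atm

Since T and V are fixed, P_final/P_initial = n_final/n_initial = 2/1.
P_final = (2/1) × 0.267 = 0.5340 atm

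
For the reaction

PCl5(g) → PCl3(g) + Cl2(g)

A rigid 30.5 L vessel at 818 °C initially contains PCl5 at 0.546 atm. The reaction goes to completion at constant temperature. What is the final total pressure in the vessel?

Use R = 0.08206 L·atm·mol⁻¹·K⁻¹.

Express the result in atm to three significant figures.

At constant T and V, P ∝ n(gas): 1 mol gas → 2 mol gas.
P_final = (2/1) × 0.546 = 1.092 atm

1.09 atm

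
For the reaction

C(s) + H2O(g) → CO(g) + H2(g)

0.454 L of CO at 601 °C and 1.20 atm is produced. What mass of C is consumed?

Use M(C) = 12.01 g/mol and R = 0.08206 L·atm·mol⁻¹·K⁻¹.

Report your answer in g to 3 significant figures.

n(CO) = PV/RT = (1.20 × 0.454) / (0.08206 × 874.15) = 0.007595 mol
n(C) = (1/1) × 0.007595 = 0.007595 mol
m(C) = 0.007595 × 12.01 = 0.09122 g

0.0912 g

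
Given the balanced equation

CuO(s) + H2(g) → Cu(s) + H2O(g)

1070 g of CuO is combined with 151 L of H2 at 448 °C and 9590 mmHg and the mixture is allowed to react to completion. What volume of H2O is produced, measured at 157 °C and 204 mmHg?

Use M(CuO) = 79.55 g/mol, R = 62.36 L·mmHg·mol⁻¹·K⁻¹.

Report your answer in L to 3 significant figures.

1770 L

n(CuO) = 1070 / 79.55 = 13.45 mol
n(H2) = PV/RT = (9590 × 151) / (62.36 × 721.15) = 32.20 mol
For 13.45 mol CuO, stoichiometry requires (1/1) × 13.45 = 13.45 mol H2; 32.20 mol is available, so CuO is limiting.
n(H2O) = (1/1) × 13.45 = 13.45 mol
V(H2O) = nRT/P = 13.45 × 62.36 × 430.15 / 204 = 1769 L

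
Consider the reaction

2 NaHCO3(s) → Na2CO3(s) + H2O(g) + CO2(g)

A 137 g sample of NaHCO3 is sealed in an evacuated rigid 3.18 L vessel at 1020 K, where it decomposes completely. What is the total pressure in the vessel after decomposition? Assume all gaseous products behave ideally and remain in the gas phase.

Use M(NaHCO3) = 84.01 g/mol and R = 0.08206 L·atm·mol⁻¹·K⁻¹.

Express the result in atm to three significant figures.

42.9 atm

n(NaHCO3) = 137 / 84.01 = 1.631 mol
n(gas produced) = (2/2) × 1.631 = 1.631 mol
P = nRT/V = 1.631 × 0.08206 × 1020 / 3.18 = 42.93 atm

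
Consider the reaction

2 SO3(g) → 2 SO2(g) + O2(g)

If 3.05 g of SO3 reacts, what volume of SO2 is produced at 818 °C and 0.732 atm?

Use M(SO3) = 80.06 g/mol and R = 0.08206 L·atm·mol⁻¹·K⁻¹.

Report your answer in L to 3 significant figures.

4.66 L

n(SO3) = 3.050 / 80.06 = 0.03810 mol
n(SO2) = (2/2) × 0.03810 = 0.03810 mol
V = nRT/P = 0.03810 × 0.08206 × 1091.15 / 0.732 = 4.660 L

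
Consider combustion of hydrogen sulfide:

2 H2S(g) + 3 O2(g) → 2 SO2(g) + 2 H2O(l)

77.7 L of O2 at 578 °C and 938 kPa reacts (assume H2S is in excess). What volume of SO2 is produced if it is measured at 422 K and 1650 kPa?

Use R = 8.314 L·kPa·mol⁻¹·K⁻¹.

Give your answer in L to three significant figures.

14.6 L

n(O2) = PV/RT = (938 × 77.7) / (8.314 × 851.15) = 10.30 mol
n(SO2) = (2/3) × 10.30 = 6.867 mol
V = nRT/P = 6.867 × 8.314 × 422 / 1650 = 14.60 L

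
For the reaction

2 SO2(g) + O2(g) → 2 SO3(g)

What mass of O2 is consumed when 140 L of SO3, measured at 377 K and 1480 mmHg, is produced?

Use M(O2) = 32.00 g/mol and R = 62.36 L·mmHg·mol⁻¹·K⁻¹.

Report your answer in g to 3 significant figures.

n(SO3) = PV/RT = (1480 × 140) / (62.36 × 377) = 8.813 mol
n(O2) = (1/2) × 8.813 = 4.407 mol
m(O2) = 4.407 × 32.00 = 141.0 g

141 g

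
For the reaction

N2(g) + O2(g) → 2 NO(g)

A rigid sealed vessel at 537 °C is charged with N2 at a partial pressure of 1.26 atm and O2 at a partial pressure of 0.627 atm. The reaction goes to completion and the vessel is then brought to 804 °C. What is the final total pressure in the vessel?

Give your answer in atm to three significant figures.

With V and T fixed, P_i ∝ n_i, so the mole ratios apply directly to partial pressures at 537 °C.
P(O2) required for 1.26 atm of N2 = (1/1) × 1.26 = 1.260 atm; available 0.627 atm, so O2 is limiting.
P(N2) remaining = 1.26 − (1/1) × 0.627 = 0.6330 atm
P(gaseous products) = (2)/1 × 0.627 = 1.254 atm
P_total at 537 °C = 0.6330 + 1.254 = 1.887 atm
Scaling to 804 °C: P = 1.887 × 1077.15/810.15 = 2.509 atm

2.51 atm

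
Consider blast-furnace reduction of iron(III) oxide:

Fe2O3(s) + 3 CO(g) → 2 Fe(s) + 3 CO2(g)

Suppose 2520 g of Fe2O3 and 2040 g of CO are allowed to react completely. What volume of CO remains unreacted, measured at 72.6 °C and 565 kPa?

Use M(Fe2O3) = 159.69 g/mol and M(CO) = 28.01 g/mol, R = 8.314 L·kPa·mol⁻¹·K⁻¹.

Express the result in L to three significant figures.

130 L

n(Fe2O3) = 2520 / 159.69 = 15.78 mol
n(CO) = 2040 / 28.01 = 72.83 mol
For 15.78 mol Fe2O3, stoichiometry requires (3/1) × 15.78 = 47.34 mol CO; 72.83 mol is available, so Fe2O3 is limiting.
n(CO) consumed = (3/1) × 15.78 = 47.34 mol; remaining = 72.83 − 47.34 = 25.49 mol
V(CO) = nRT/P = 25.49 × 8.314 × 345.75 / 565 = 129.7 L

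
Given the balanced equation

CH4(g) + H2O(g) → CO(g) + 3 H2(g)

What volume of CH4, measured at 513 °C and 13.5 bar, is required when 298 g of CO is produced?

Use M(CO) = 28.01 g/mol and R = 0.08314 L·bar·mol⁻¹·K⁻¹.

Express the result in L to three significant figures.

n(CO) = 298.0 / 28.01 = 10.64 mol
n(CH4) = (1/1) × 10.64 = 10.64 mol
V = nRT/P = 10.64 × 0.08314 × 786.15 / 13.5 = 51.51 L

51.5 L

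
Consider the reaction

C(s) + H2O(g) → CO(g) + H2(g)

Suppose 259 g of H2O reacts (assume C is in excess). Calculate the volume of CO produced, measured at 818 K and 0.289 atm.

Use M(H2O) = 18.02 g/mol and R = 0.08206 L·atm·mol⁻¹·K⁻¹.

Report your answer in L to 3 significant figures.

n(H2O) = 259.0 / 18.02 = 14.37 mol
n(CO) = (1/1) × 14.37 = 14.37 mol
V = nRT/P = 14.37 × 0.08206 × 818 / 0.289 = 3338 L

3340 L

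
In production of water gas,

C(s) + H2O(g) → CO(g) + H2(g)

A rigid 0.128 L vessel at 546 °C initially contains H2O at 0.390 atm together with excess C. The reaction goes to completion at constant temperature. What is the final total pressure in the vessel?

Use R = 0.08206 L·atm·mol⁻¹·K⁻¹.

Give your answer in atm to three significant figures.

At constant T and V, P ∝ n(gas): 1 mol gas → 2 mol gas.
P_final = (2/1) × 0.390 = 0.7800 atm

0.780 atm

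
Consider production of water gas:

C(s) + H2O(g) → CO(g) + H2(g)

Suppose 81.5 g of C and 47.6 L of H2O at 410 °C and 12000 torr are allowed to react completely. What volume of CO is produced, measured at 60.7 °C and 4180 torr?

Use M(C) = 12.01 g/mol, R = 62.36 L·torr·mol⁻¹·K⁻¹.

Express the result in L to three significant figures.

33.8 L

n(C) = 81.5 / 12.01 = 6.786 mol
n(H2O) = PV/RT = (12000 × 47.6) / (62.36 × 683.15) = 13.41 mol
For 6.786 mol C, stoichiometry requires (1/1) × 6.786 = 6.786 mol H2O; 13.41 mol is available, so C is limiting.
n(CO) = (1/1) × 6.786 = 6.786 mol
V(CO) = nRT/P = 6.786 × 62.36 × 333.85 / 4180 = 33.80 L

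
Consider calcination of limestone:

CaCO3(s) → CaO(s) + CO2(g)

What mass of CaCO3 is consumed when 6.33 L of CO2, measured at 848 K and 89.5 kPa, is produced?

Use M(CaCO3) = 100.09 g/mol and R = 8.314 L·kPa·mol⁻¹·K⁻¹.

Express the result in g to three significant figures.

n(CO2) = PV/RT = (89.5 × 6.33) / (8.314 × 848) = 0.08036 mol
n(CaCO3) = (1/1) × 0.08036 = 0.08036 mol
m(CaCO3) = 0.08036 × 100.09 = 8.043 g

8.04 g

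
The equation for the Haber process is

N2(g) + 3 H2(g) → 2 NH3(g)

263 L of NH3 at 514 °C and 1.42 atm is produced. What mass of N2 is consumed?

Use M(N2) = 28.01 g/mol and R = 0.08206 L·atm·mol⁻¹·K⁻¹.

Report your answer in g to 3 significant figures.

81.0 g

n(NH3) = PV/RT = (1.42 × 263) / (0.08206 × 787.15) = 5.782 mol
n(N2) = (1/2) × 5.782 = 2.891 mol
m(N2) = 2.891 × 28.01 = 80.98 g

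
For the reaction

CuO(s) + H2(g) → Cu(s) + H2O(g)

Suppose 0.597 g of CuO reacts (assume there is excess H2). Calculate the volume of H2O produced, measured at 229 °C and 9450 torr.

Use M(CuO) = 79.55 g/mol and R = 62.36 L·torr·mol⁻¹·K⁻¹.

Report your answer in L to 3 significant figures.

0.0249 L

n(CuO) = 0.5970 / 79.55 = 0.007505 mol
n(H2O) = (1/1) × 0.007505 = 0.007505 mol
V = nRT/P = 0.007505 × 62.36 × 502.15 / 9450 = 0.02487 L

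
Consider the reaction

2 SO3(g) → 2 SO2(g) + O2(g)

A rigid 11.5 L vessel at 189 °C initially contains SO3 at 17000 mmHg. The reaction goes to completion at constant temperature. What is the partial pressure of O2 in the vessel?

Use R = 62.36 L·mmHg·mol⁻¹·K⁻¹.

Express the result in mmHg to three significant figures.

n(SO3)₀ = PV/RT = (17000 × 11.5) / (62.36 × 462.15) = 6.784 mol
n(O2) = (1/2) × 6.784 = 3.392 mol
P(O2) = nRT/V = 3.392 × 62.36 × 462.15 / 11.5 = 8501 mmHg

8500 mmHg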